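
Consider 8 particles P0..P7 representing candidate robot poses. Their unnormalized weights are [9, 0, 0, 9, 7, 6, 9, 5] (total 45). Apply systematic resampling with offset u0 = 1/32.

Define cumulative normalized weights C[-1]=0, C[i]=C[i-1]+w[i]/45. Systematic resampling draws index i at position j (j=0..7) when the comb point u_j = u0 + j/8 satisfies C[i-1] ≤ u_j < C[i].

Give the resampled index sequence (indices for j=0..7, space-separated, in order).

C = [1/5, 1/5, 1/5, 2/5, 5/9, 31/45, 8/9, 1]
j=0: u_0=1/32 ∈ [0, 1/5) → index 0
j=1: u_1=5/32 ∈ [0, 1/5) → index 0
j=2: u_2=9/32 ∈ [1/5, 2/5) → index 3
j=3: u_3=13/32 ∈ [2/5, 5/9) → index 4
j=4: u_4=17/32 ∈ [2/5, 5/9) → index 4
j=5: u_5=21/32 ∈ [5/9, 31/45) → index 5
j=6: u_6=25/32 ∈ [31/45, 8/9) → index 6
j=7: u_7=29/32 ∈ [8/9, 1) → index 7

0 0 3 4 4 5 6 7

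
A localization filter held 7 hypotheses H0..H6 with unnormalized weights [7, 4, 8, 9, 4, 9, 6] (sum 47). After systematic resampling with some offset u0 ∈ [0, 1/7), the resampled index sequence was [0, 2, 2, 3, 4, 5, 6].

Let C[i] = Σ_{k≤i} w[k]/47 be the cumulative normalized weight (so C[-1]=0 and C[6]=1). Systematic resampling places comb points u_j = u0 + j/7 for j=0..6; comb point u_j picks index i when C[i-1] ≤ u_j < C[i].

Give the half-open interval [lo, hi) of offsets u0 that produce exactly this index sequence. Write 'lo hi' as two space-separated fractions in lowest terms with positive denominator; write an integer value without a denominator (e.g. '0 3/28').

30/329 36/329

C = [7/47, 11/47, 19/47, 28/47, 32/47, 41/47, 1]
j=0 picked index 0: u0 ∈ [0, 7/47)
j=1 picked index 2: u0 ∈ [30/329, 86/329)
j=2 picked index 2: u0 ∈ [-17/329, 39/329)
j=3 picked index 3: u0 ∈ [-8/329, 55/329)
j=4 picked index 4: u0 ∈ [8/329, 36/329)
j=5 picked index 5: u0 ∈ [-11/329, 52/329)
j=6 picked index 6: u0 ∈ [5/329, 1/7)
intersection: [30/329, 36/329)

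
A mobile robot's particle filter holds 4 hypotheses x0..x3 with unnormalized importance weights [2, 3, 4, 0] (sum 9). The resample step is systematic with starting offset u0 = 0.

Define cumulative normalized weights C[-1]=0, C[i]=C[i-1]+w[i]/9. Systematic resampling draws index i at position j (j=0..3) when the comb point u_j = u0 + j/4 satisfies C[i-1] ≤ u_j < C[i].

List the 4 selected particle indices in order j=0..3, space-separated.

C = [2/9, 5/9, 1, 1]
j=0: u_0=0 ∈ [0, 2/9) → index 0
j=1: u_1=1/4 ∈ [2/9, 5/9) → index 1
j=2: u_2=1/2 ∈ [2/9, 5/9) → index 1
j=3: u_3=3/4 ∈ [5/9, 1) → index 2

0 1 1 2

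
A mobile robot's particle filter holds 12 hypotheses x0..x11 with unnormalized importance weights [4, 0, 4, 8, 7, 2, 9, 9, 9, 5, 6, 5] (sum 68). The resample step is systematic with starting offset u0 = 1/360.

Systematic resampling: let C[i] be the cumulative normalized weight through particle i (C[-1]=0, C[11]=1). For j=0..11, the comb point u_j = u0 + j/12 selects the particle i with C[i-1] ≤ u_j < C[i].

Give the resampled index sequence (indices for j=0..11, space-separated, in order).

C = [1/17, 1/17, 2/17, 4/17, 23/68, 25/68, 1/2, 43/68, 13/17, 57/68, 63/68, 1]
j=0: u_0=1/360 ∈ [0, 1/17) → index 0
j=1: u_1=31/360 ∈ [1/17, 2/17) → index 2
j=2: u_2=61/360 ∈ [2/17, 4/17) → index 3
j=3: u_3=91/360 ∈ [4/17, 23/68) → index 4
j=4: u_4=121/360 ∈ [4/17, 23/68) → index 4
j=5: u_5=151/360 ∈ [25/68, 1/2) → index 6
j=6: u_6=181/360 ∈ [1/2, 43/68) → index 7
j=7: u_7=211/360 ∈ [1/2, 43/68) → index 7
j=8: u_8=241/360 ∈ [43/68, 13/17) → index 8
j=9: u_9=271/360 ∈ [43/68, 13/17) → index 8
j=10: u_10=301/360 ∈ [13/17, 57/68) → index 9
j=11: u_11=331/360 ∈ [57/68, 63/68) → index 10

0 2 3 4 4 6 7 7 8 8 9 10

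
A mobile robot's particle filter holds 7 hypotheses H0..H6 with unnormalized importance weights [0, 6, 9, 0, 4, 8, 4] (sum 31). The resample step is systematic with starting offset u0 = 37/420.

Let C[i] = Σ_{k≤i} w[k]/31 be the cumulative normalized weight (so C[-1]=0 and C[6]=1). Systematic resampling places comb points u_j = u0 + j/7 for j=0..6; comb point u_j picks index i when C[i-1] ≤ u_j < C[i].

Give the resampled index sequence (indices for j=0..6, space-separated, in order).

C = [0, 6/31, 15/31, 15/31, 19/31, 27/31, 1]
j=0: u_0=37/420 ∈ [0, 6/31) → index 1
j=1: u_1=97/420 ∈ [6/31, 15/31) → index 2
j=2: u_2=157/420 ∈ [6/31, 15/31) → index 2
j=3: u_3=31/60 ∈ [15/31, 19/31) → index 4
j=4: u_4=277/420 ∈ [19/31, 27/31) → index 5
j=5: u_5=337/420 ∈ [19/31, 27/31) → index 5
j=6: u_6=397/420 ∈ [27/31, 1) → index 6

1 2 2 4 5 5 6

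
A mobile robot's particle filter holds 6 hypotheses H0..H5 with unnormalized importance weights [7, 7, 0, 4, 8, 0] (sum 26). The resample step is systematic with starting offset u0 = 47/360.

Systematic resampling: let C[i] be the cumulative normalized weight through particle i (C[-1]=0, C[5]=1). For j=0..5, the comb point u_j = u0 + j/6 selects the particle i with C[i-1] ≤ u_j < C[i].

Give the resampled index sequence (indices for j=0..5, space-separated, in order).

0 1 1 3 4 4

C = [7/26, 7/13, 7/13, 9/13, 1, 1]
j=0: u_0=47/360 ∈ [0, 7/26) → index 0
j=1: u_1=107/360 ∈ [7/26, 7/13) → index 1
j=2: u_2=167/360 ∈ [7/26, 7/13) → index 1
j=3: u_3=227/360 ∈ [7/13, 9/13) → index 3
j=4: u_4=287/360 ∈ [9/13, 1) → index 4
j=5: u_5=347/360 ∈ [9/13, 1) → index 4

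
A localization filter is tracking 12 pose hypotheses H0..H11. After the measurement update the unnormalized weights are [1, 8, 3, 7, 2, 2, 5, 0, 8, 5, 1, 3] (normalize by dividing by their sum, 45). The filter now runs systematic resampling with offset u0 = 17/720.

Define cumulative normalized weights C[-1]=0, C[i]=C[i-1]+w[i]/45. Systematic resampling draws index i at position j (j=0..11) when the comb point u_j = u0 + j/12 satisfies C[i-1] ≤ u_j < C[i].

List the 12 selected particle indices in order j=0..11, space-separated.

C = [1/45, 1/5, 4/15, 19/45, 7/15, 23/45, 28/45, 28/45, 4/5, 41/45, 14/15, 1]
j=0: u_0=17/720 ∈ [1/45, 1/5) → index 1
j=1: u_1=77/720 ∈ [1/45, 1/5) → index 1
j=2: u_2=137/720 ∈ [1/45, 1/5) → index 1
j=3: u_3=197/720 ∈ [4/15, 19/45) → index 3
j=4: u_4=257/720 ∈ [4/15, 19/45) → index 3
j=5: u_5=317/720 ∈ [19/45, 7/15) → index 4
j=6: u_6=377/720 ∈ [23/45, 28/45) → index 6
j=7: u_7=437/720 ∈ [23/45, 28/45) → index 6
j=8: u_8=497/720 ∈ [28/45, 4/5) → index 8
j=9: u_9=557/720 ∈ [28/45, 4/5) → index 8
j=10: u_10=617/720 ∈ [4/5, 41/45) → index 9
j=11: u_11=677/720 ∈ [14/15, 1) → index 11

1 1 1 3 3 4 6 6 8 8 9 11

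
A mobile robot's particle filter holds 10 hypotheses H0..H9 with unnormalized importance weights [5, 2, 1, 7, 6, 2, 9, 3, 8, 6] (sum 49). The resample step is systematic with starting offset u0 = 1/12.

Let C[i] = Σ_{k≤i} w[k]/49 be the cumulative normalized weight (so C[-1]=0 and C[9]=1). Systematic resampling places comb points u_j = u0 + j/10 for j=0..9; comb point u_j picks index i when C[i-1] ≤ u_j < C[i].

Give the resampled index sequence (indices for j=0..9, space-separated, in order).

C = [5/49, 1/7, 8/49, 15/49, 3/7, 23/49, 32/49, 5/7, 43/49, 1]
j=0: u_0=1/12 ∈ [0, 5/49) → index 0
j=1: u_1=11/60 ∈ [8/49, 15/49) → index 3
j=2: u_2=17/60 ∈ [8/49, 15/49) → index 3
j=3: u_3=23/60 ∈ [15/49, 3/7) → index 4
j=4: u_4=29/60 ∈ [23/49, 32/49) → index 6
j=5: u_5=7/12 ∈ [23/49, 32/49) → index 6
j=6: u_6=41/60 ∈ [32/49, 5/7) → index 7
j=7: u_7=47/60 ∈ [5/7, 43/49) → index 8
j=8: u_8=53/60 ∈ [43/49, 1) → index 9
j=9: u_9=59/60 ∈ [43/49, 1) → index 9

0 3 3 4 6 6 7 8 9 9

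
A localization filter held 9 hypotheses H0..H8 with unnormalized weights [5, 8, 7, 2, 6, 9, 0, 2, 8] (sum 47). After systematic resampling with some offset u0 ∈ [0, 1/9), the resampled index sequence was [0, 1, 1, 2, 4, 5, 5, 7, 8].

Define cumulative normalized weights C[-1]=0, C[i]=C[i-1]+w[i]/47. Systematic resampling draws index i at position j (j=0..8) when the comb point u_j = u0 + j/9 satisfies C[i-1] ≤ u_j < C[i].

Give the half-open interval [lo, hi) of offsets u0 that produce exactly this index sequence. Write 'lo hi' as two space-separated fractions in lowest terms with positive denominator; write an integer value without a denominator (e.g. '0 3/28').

17/423 22/423

C = [5/47, 13/47, 20/47, 22/47, 28/47, 37/47, 37/47, 39/47, 1]
j=0 picked index 0: u0 ∈ [0, 5/47)
j=1 picked index 1: u0 ∈ [-2/423, 70/423)
j=2 picked index 1: u0 ∈ [-49/423, 23/423)
j=3 picked index 2: u0 ∈ [-8/141, 13/141)
j=4 picked index 4: u0 ∈ [10/423, 64/423)
j=5 picked index 5: u0 ∈ [17/423, 98/423)
j=6 picked index 5: u0 ∈ [-10/141, 17/141)
j=7 picked index 7: u0 ∈ [4/423, 22/423)
j=8 picked index 8: u0 ∈ [-25/423, 1/9)
intersection: [17/423, 22/423)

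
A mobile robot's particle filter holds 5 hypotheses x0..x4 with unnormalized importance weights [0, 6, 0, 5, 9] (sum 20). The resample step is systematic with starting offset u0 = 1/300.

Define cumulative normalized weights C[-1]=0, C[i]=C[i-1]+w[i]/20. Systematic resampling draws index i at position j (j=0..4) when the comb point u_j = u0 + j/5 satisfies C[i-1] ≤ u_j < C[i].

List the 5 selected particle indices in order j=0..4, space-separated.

C = [0, 3/10, 3/10, 11/20, 1]
j=0: u_0=1/300 ∈ [0, 3/10) → index 1
j=1: u_1=61/300 ∈ [0, 3/10) → index 1
j=2: u_2=121/300 ∈ [3/10, 11/20) → index 3
j=3: u_3=181/300 ∈ [11/20, 1) → index 4
j=4: u_4=241/300 ∈ [11/20, 1) → index 4

1 1 3 4 4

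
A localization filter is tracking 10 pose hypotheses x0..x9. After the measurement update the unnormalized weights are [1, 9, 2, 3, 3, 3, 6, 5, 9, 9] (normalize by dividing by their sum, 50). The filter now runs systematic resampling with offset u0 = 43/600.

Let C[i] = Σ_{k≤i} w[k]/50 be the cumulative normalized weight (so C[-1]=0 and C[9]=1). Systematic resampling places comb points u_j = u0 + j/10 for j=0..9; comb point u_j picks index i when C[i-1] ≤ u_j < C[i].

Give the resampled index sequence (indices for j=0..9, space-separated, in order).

1 1 3 5 6 7 8 8 9 9

C = [1/50, 1/5, 6/25, 3/10, 9/25, 21/50, 27/50, 16/25, 41/50, 1]
j=0: u_0=43/600 ∈ [1/50, 1/5) → index 1
j=1: u_1=103/600 ∈ [1/50, 1/5) → index 1
j=2: u_2=163/600 ∈ [6/25, 3/10) → index 3
j=3: u_3=223/600 ∈ [9/25, 21/50) → index 5
j=4: u_4=283/600 ∈ [21/50, 27/50) → index 6
j=5: u_5=343/600 ∈ [27/50, 16/25) → index 7
j=6: u_6=403/600 ∈ [16/25, 41/50) → index 8
j=7: u_7=463/600 ∈ [16/25, 41/50) → index 8
j=8: u_8=523/600 ∈ [41/50, 1) → index 9
j=9: u_9=583/600 ∈ [41/50, 1) → index 9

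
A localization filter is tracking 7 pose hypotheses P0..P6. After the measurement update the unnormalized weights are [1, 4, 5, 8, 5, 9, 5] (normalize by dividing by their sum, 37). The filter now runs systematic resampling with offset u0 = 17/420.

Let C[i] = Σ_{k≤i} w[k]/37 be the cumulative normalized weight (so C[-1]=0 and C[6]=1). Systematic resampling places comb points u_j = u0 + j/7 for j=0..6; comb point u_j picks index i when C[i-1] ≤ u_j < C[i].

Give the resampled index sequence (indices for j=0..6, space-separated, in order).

C = [1/37, 5/37, 10/37, 18/37, 23/37, 32/37, 1]
j=0: u_0=17/420 ∈ [1/37, 5/37) → index 1
j=1: u_1=11/60 ∈ [5/37, 10/37) → index 2
j=2: u_2=137/420 ∈ [10/37, 18/37) → index 3
j=3: u_3=197/420 ∈ [10/37, 18/37) → index 3
j=4: u_4=257/420 ∈ [18/37, 23/37) → index 4
j=5: u_5=317/420 ∈ [23/37, 32/37) → index 5
j=6: u_6=377/420 ∈ [32/37, 1) → index 6

1 2 3 3 4 5 6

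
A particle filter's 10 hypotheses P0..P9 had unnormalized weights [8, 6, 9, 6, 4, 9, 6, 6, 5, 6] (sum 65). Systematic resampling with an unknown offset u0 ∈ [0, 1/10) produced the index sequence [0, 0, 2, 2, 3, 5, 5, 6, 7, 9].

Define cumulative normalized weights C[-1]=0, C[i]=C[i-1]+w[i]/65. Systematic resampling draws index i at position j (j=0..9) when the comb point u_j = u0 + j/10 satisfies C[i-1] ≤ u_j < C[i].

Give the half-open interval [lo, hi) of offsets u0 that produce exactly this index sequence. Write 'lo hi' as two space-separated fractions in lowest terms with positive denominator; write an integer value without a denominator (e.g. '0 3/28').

C = [8/65, 14/65, 23/65, 29/65, 33/65, 42/65, 48/65, 54/65, 59/65, 1]
j=0 picked index 0: u0 ∈ [0, 8/65)
j=1 picked index 0: u0 ∈ [-1/10, 3/130)
j=2 picked index 2: u0 ∈ [1/65, 2/13)
j=3 picked index 2: u0 ∈ [-11/130, 7/130)
j=4 picked index 3: u0 ∈ [-3/65, 3/65)
j=5 picked index 5: u0 ∈ [1/130, 19/130)
j=6 picked index 5: u0 ∈ [-6/65, 3/65)
j=7 picked index 6: u0 ∈ [-7/130, 1/26)
j=8 picked index 7: u0 ∈ [-4/65, 2/65)
j=9 picked index 9: u0 ∈ [1/130, 1/10)
intersection: [1/65, 3/130)

1/65 3/130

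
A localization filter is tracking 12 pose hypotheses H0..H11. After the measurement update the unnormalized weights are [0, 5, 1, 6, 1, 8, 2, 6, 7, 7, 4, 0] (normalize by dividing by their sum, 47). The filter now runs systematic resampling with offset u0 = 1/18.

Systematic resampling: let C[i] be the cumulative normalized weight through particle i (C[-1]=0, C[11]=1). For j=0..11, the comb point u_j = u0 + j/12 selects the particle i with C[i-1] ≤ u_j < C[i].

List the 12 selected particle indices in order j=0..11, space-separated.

C = [0, 5/47, 6/47, 12/47, 13/47, 21/47, 23/47, 29/47, 36/47, 43/47, 1, 1]
j=0: u_0=1/18 ∈ [0, 5/47) → index 1
j=1: u_1=5/36 ∈ [6/47, 12/47) → index 3
j=2: u_2=2/9 ∈ [6/47, 12/47) → index 3
j=3: u_3=11/36 ∈ [13/47, 21/47) → index 5
j=4: u_4=7/18 ∈ [13/47, 21/47) → index 5
j=5: u_5=17/36 ∈ [21/47, 23/47) → index 6
j=6: u_6=5/9 ∈ [23/47, 29/47) → index 7
j=7: u_7=23/36 ∈ [29/47, 36/47) → index 8
j=8: u_8=13/18 ∈ [29/47, 36/47) → index 8
j=9: u_9=29/36 ∈ [36/47, 43/47) → index 9
j=10: u_10=8/9 ∈ [36/47, 43/47) → index 9
j=11: u_11=35/36 ∈ [43/47, 1) → index 10

1 3 3 5 5 6 7 8 8 9 9 10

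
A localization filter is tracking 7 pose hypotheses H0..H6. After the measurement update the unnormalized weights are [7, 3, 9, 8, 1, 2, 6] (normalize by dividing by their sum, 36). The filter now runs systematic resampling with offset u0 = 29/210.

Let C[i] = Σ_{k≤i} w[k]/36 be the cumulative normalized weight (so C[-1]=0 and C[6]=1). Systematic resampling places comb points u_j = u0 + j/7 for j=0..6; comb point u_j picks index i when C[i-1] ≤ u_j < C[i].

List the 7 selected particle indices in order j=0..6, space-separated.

C = [7/36, 5/18, 19/36, 3/4, 7/9, 5/6, 1]
j=0: u_0=29/210 ∈ [0, 7/36) → index 0
j=1: u_1=59/210 ∈ [5/18, 19/36) → index 2
j=2: u_2=89/210 ∈ [5/18, 19/36) → index 2
j=3: u_3=17/30 ∈ [19/36, 3/4) → index 3
j=4: u_4=149/210 ∈ [19/36, 3/4) → index 3
j=5: u_5=179/210 ∈ [5/6, 1) → index 6
j=6: u_6=209/210 ∈ [5/6, 1) → index 6

0 2 2 3 3 6 6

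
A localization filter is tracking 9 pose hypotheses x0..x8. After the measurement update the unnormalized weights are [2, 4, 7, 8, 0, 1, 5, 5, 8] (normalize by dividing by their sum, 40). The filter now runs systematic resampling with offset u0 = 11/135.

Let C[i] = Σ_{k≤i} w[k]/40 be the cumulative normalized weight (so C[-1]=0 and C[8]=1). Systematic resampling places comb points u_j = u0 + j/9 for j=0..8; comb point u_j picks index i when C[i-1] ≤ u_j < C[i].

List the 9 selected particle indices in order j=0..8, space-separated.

C = [1/20, 3/20, 13/40, 21/40, 21/40, 11/20, 27/40, 4/5, 1]
j=0: u_0=11/135 ∈ [1/20, 3/20) → index 1
j=1: u_1=26/135 ∈ [3/20, 13/40) → index 2
j=2: u_2=41/135 ∈ [3/20, 13/40) → index 2
j=3: u_3=56/135 ∈ [13/40, 21/40) → index 3
j=4: u_4=71/135 ∈ [21/40, 11/20) → index 5
j=5: u_5=86/135 ∈ [11/20, 27/40) → index 6
j=6: u_6=101/135 ∈ [27/40, 4/5) → index 7
j=7: u_7=116/135 ∈ [4/5, 1) → index 8
j=8: u_8=131/135 ∈ [4/5, 1) → index 8

1 2 2 3 5 6 7 8 8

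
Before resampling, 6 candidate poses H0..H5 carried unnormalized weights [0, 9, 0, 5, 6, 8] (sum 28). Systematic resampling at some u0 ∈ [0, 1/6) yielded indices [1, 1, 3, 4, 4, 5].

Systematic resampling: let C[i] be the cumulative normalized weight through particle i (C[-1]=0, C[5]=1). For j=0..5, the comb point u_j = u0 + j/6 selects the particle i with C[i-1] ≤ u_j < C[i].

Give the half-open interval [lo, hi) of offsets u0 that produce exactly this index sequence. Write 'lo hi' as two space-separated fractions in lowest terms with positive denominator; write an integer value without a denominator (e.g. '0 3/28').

0 1/21

C = [0, 9/28, 9/28, 1/2, 5/7, 1]
j=0 picked index 1: u0 ∈ [0, 9/28)
j=1 picked index 1: u0 ∈ [-1/6, 13/84)
j=2 picked index 3: u0 ∈ [-1/84, 1/6)
j=3 picked index 4: u0 ∈ [0, 3/14)
j=4 picked index 4: u0 ∈ [-1/6, 1/21)
j=5 picked index 5: u0 ∈ [-5/42, 1/6)
intersection: [0, 1/21)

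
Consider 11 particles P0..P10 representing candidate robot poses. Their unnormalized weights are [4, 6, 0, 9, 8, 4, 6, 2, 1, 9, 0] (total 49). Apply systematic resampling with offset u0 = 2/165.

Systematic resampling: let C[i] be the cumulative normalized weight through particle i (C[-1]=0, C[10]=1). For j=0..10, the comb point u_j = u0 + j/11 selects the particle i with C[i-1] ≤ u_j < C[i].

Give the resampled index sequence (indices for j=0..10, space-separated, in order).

C = [4/49, 10/49, 10/49, 19/49, 27/49, 31/49, 37/49, 39/49, 40/49, 1, 1]
j=0: u_0=2/165 ∈ [0, 4/49) → index 0
j=1: u_1=17/165 ∈ [4/49, 10/49) → index 1
j=2: u_2=32/165 ∈ [4/49, 10/49) → index 1
j=3: u_3=47/165 ∈ [10/49, 19/49) → index 3
j=4: u_4=62/165 ∈ [10/49, 19/49) → index 3
j=5: u_5=7/15 ∈ [19/49, 27/49) → index 4
j=6: u_6=92/165 ∈ [27/49, 31/49) → index 5
j=7: u_7=107/165 ∈ [31/49, 37/49) → index 6
j=8: u_8=122/165 ∈ [31/49, 37/49) → index 6
j=9: u_9=137/165 ∈ [40/49, 1) → index 9
j=10: u_10=152/165 ∈ [40/49, 1) → index 9

0 1 1 3 3 4 5 6 6 9 9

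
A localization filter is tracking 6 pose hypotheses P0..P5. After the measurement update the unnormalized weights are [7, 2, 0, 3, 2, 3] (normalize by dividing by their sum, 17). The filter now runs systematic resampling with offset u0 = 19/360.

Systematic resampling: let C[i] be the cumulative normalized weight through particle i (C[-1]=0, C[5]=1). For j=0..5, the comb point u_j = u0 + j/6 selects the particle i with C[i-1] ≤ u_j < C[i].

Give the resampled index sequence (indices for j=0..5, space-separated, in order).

0 0 0 3 4 5

C = [7/17, 9/17, 9/17, 12/17, 14/17, 1]
j=0: u_0=19/360 ∈ [0, 7/17) → index 0
j=1: u_1=79/360 ∈ [0, 7/17) → index 0
j=2: u_2=139/360 ∈ [0, 7/17) → index 0
j=3: u_3=199/360 ∈ [9/17, 12/17) → index 3
j=4: u_4=259/360 ∈ [12/17, 14/17) → index 4
j=5: u_5=319/360 ∈ [14/17, 1) → index 5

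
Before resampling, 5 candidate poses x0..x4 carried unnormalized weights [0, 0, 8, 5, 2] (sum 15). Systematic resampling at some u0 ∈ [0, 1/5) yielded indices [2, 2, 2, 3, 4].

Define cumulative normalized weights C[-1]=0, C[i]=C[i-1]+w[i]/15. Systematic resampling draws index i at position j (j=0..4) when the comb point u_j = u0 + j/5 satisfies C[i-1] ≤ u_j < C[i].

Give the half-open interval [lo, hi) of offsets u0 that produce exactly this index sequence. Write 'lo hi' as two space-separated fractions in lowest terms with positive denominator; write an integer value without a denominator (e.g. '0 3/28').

1/15 2/15

C = [0, 0, 8/15, 13/15, 1]
j=0 picked index 2: u0 ∈ [0, 8/15)
j=1 picked index 2: u0 ∈ [-1/5, 1/3)
j=2 picked index 2: u0 ∈ [-2/5, 2/15)
j=3 picked index 3: u0 ∈ [-1/15, 4/15)
j=4 picked index 4: u0 ∈ [1/15, 1/5)
intersection: [1/15, 2/15)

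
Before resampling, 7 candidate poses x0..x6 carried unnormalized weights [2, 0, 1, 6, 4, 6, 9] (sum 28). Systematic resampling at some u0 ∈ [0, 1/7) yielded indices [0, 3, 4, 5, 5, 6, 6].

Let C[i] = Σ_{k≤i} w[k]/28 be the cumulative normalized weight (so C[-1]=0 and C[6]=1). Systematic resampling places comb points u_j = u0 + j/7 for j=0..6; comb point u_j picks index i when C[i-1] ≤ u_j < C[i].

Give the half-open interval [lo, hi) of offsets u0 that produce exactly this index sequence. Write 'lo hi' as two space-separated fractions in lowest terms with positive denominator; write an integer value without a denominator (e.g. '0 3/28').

C = [1/14, 1/14, 3/28, 9/28, 13/28, 19/28, 1]
j=0 picked index 0: u0 ∈ [0, 1/14)
j=1 picked index 3: u0 ∈ [-1/28, 5/28)
j=2 picked index 4: u0 ∈ [1/28, 5/28)
j=3 picked index 5: u0 ∈ [1/28, 1/4)
j=4 picked index 5: u0 ∈ [-3/28, 3/28)
j=5 picked index 6: u0 ∈ [-1/28, 2/7)
j=6 picked index 6: u0 ∈ [-5/28, 1/7)
intersection: [1/28, 1/14)

1/28 1/14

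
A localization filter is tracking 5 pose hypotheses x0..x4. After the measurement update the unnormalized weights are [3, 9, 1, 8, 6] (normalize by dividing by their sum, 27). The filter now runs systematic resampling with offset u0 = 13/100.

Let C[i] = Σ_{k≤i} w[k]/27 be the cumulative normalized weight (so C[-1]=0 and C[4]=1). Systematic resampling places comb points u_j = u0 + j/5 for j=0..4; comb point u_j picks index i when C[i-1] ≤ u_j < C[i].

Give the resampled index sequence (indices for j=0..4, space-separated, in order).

C = [1/9, 4/9, 13/27, 7/9, 1]
j=0: u_0=13/100 ∈ [1/9, 4/9) → index 1
j=1: u_1=33/100 ∈ [1/9, 4/9) → index 1
j=2: u_2=53/100 ∈ [13/27, 7/9) → index 3
j=3: u_3=73/100 ∈ [13/27, 7/9) → index 3
j=4: u_4=93/100 ∈ [7/9, 1) → index 4

1 1 3 3 4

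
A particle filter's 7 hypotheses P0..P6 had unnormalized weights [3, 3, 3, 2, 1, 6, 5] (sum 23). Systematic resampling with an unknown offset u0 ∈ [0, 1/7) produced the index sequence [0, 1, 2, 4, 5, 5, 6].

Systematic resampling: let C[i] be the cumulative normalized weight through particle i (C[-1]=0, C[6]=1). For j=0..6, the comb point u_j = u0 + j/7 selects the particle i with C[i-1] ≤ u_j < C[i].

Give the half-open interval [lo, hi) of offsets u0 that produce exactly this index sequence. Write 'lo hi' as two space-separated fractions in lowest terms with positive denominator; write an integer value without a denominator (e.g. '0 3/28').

C = [3/23, 6/23, 9/23, 11/23, 12/23, 18/23, 1]
j=0 picked index 0: u0 ∈ [0, 3/23)
j=1 picked index 1: u0 ∈ [-2/161, 19/161)
j=2 picked index 2: u0 ∈ [-4/161, 17/161)
j=3 picked index 4: u0 ∈ [8/161, 15/161)
j=4 picked index 5: u0 ∈ [-8/161, 34/161)
j=5 picked index 5: u0 ∈ [-31/161, 11/161)
j=6 picked index 6: u0 ∈ [-12/161, 1/7)
intersection: [8/161, 11/161)

8/161 11/161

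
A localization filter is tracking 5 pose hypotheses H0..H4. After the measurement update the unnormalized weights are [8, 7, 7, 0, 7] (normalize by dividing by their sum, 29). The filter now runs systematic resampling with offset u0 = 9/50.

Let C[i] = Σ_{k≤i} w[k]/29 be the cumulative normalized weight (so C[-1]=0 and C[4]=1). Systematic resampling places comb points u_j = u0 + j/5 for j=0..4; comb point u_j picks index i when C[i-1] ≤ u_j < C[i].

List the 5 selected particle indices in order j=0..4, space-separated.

C = [8/29, 15/29, 22/29, 22/29, 1]
j=0: u_0=9/50 ∈ [0, 8/29) → index 0
j=1: u_1=19/50 ∈ [8/29, 15/29) → index 1
j=2: u_2=29/50 ∈ [15/29, 22/29) → index 2
j=3: u_3=39/50 ∈ [22/29, 1) → index 4
j=4: u_4=49/50 ∈ [22/29, 1) → index 4

0 1 2 4 4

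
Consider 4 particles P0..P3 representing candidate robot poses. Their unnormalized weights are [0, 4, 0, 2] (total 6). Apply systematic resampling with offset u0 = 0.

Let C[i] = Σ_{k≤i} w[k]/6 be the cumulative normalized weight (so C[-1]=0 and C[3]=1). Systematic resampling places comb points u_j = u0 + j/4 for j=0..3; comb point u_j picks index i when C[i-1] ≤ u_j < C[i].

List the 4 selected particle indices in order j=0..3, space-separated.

1 1 1 3

C = [0, 2/3, 2/3, 1]
j=0: u_0=0 ∈ [0, 2/3) → index 1
j=1: u_1=1/4 ∈ [0, 2/3) → index 1
j=2: u_2=1/2 ∈ [0, 2/3) → index 1
j=3: u_3=3/4 ∈ [2/3, 1) → index 3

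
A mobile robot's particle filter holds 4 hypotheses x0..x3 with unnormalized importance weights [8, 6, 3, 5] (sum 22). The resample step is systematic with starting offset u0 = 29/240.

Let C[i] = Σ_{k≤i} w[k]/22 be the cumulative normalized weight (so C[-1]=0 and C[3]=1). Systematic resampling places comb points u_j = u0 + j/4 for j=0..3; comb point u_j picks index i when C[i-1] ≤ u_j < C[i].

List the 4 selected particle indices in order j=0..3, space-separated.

C = [4/11, 7/11, 17/22, 1]
j=0: u_0=29/240 ∈ [0, 4/11) → index 0
j=1: u_1=89/240 ∈ [4/11, 7/11) → index 1
j=2: u_2=149/240 ∈ [4/11, 7/11) → index 1
j=3: u_3=209/240 ∈ [17/22, 1) → index 3

0 1 1 3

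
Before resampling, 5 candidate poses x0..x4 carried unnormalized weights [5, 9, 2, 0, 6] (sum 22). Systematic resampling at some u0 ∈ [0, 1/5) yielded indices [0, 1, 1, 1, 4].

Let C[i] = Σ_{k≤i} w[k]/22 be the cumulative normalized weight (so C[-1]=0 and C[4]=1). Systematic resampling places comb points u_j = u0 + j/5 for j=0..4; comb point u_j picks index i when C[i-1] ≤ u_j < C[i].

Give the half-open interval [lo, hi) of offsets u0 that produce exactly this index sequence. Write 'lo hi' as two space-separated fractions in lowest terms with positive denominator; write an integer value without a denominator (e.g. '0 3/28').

C = [5/22, 7/11, 8/11, 8/11, 1]
j=0 picked index 0: u0 ∈ [0, 5/22)
j=1 picked index 1: u0 ∈ [3/110, 24/55)
j=2 picked index 1: u0 ∈ [-19/110, 13/55)
j=3 picked index 1: u0 ∈ [-41/110, 2/55)
j=4 picked index 4: u0 ∈ [-4/55, 1/5)
intersection: [3/110, 2/55)

3/110 2/55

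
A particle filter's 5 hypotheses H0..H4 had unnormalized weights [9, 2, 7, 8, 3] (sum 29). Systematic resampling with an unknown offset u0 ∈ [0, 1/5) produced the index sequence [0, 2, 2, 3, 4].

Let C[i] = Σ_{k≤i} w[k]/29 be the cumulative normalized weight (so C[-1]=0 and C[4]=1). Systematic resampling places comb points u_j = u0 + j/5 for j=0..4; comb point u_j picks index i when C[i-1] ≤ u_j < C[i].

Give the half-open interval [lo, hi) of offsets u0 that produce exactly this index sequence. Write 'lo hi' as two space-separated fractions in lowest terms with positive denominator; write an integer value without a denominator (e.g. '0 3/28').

C = [9/29, 11/29, 18/29, 26/29, 1]
j=0 picked index 0: u0 ∈ [0, 9/29)
j=1 picked index 2: u0 ∈ [26/145, 61/145)
j=2 picked index 2: u0 ∈ [-3/145, 32/145)
j=3 picked index 3: u0 ∈ [3/145, 43/145)
j=4 picked index 4: u0 ∈ [14/145, 1/5)
intersection: [26/145, 1/5)

26/145 1/5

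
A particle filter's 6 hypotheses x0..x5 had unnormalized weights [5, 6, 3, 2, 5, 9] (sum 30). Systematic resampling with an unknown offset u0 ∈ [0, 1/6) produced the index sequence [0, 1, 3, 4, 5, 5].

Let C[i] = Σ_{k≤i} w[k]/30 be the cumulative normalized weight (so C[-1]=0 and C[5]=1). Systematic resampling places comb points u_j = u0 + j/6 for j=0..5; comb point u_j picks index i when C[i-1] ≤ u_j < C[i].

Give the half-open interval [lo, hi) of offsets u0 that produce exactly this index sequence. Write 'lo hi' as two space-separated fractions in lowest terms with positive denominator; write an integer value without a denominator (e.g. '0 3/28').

C = [1/6, 11/30, 7/15, 8/15, 7/10, 1]
j=0 picked index 0: u0 ∈ [0, 1/6)
j=1 picked index 1: u0 ∈ [0, 1/5)
j=2 picked index 3: u0 ∈ [2/15, 1/5)
j=3 picked index 4: u0 ∈ [1/30, 1/5)
j=4 picked index 5: u0 ∈ [1/30, 1/3)
j=5 picked index 5: u0 ∈ [-2/15, 1/6)
intersection: [2/15, 1/6)

2/15 1/6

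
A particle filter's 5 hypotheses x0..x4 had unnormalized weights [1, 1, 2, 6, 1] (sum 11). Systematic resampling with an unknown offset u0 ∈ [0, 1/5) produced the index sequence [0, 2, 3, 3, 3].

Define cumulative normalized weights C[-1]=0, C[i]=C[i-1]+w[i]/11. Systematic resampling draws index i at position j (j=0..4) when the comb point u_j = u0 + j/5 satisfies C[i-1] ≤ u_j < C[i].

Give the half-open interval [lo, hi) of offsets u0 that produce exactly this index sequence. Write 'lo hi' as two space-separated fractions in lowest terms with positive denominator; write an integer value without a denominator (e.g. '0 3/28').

C = [1/11, 2/11, 4/11, 10/11, 1]
j=0 picked index 0: u0 ∈ [0, 1/11)
j=1 picked index 2: u0 ∈ [-1/55, 9/55)
j=2 picked index 3: u0 ∈ [-2/55, 28/55)
j=3 picked index 3: u0 ∈ [-13/55, 17/55)
j=4 picked index 3: u0 ∈ [-24/55, 6/55)
intersection: [0, 1/11)

0 1/11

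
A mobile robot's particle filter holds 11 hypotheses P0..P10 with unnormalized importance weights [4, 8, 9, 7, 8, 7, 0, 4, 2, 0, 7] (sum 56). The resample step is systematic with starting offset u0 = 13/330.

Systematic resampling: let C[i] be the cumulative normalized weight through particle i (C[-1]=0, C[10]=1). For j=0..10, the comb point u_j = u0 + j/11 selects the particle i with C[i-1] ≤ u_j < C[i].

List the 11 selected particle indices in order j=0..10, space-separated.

C = [1/14, 3/14, 3/8, 1/2, 9/14, 43/56, 43/56, 47/56, 7/8, 7/8, 1]
j=0: u_0=13/330 ∈ [0, 1/14) → index 0
j=1: u_1=43/330 ∈ [1/14, 3/14) → index 1
j=2: u_2=73/330 ∈ [3/14, 3/8) → index 2
j=3: u_3=103/330 ∈ [3/14, 3/8) → index 2
j=4: u_4=133/330 ∈ [3/8, 1/2) → index 3
j=5: u_5=163/330 ∈ [3/8, 1/2) → index 3
j=6: u_6=193/330 ∈ [1/2, 9/14) → index 4
j=7: u_7=223/330 ∈ [9/14, 43/56) → index 5
j=8: u_8=23/30 ∈ [9/14, 43/56) → index 5
j=9: u_9=283/330 ∈ [47/56, 7/8) → index 8
j=10: u_10=313/330 ∈ [7/8, 1) → index 10

0 1 2 2 3 3 4 5 5 8 10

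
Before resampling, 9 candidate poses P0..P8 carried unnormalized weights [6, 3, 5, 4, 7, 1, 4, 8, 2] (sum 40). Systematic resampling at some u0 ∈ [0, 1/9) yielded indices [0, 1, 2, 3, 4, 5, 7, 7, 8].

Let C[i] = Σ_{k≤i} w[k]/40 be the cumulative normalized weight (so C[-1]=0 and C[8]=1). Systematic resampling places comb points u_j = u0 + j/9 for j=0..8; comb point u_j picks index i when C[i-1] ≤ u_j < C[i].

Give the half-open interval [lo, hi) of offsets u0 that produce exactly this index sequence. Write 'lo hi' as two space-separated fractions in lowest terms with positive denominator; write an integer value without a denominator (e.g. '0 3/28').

C = [3/20, 9/40, 7/20, 9/20, 5/8, 13/20, 3/4, 19/20, 1]
j=0 picked index 0: u0 ∈ [0, 3/20)
j=1 picked index 1: u0 ∈ [7/180, 41/360)
j=2 picked index 2: u0 ∈ [1/360, 23/180)
j=3 picked index 3: u0 ∈ [1/60, 7/60)
j=4 picked index 4: u0 ∈ [1/180, 13/72)
j=5 picked index 5: u0 ∈ [5/72, 17/180)
j=6 picked index 7: u0 ∈ [1/12, 17/60)
j=7 picked index 7: u0 ∈ [-1/36, 31/180)
j=8 picked index 8: u0 ∈ [11/180, 1/9)
intersection: [1/12, 17/180)

1/12 17/180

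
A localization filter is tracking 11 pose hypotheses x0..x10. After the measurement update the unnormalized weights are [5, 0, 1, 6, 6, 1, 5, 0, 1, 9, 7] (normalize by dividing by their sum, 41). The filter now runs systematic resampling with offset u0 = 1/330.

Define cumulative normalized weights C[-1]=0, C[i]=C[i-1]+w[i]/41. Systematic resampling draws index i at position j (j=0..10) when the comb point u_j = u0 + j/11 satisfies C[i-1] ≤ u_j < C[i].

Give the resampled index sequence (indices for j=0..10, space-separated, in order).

0 0 3 3 4 5 6 9 9 9 10

C = [5/41, 5/41, 6/41, 12/41, 18/41, 19/41, 24/41, 24/41, 25/41, 34/41, 1]
j=0: u_0=1/330 ∈ [0, 5/41) → index 0
j=1: u_1=31/330 ∈ [0, 5/41) → index 0
j=2: u_2=61/330 ∈ [6/41, 12/41) → index 3
j=3: u_3=91/330 ∈ [6/41, 12/41) → index 3
j=4: u_4=11/30 ∈ [12/41, 18/41) → index 4
j=5: u_5=151/330 ∈ [18/41, 19/41) → index 5
j=6: u_6=181/330 ∈ [19/41, 24/41) → index 6
j=7: u_7=211/330 ∈ [25/41, 34/41) → index 9
j=8: u_8=241/330 ∈ [25/41, 34/41) → index 9
j=9: u_9=271/330 ∈ [25/41, 34/41) → index 9
j=10: u_10=301/330 ∈ [34/41, 1) → index 10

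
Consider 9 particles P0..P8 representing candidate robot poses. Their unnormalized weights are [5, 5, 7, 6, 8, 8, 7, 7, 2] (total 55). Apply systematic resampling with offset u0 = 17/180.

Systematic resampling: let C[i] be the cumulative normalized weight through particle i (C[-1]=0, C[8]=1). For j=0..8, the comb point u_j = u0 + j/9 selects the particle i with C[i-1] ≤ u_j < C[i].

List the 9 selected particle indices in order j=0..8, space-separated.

C = [1/11, 2/11, 17/55, 23/55, 31/55, 39/55, 46/55, 53/55, 1]
j=0: u_0=17/180 ∈ [1/11, 2/11) → index 1
j=1: u_1=37/180 ∈ [2/11, 17/55) → index 2
j=2: u_2=19/60 ∈ [17/55, 23/55) → index 3
j=3: u_3=77/180 ∈ [23/55, 31/55) → index 4
j=4: u_4=97/180 ∈ [23/55, 31/55) → index 4
j=5: u_5=13/20 ∈ [31/55, 39/55) → index 5
j=6: u_6=137/180 ∈ [39/55, 46/55) → index 6
j=7: u_7=157/180 ∈ [46/55, 53/55) → index 7
j=8: u_8=59/60 ∈ [53/55, 1) → index 8

1 2 3 4 4 5 6 7 8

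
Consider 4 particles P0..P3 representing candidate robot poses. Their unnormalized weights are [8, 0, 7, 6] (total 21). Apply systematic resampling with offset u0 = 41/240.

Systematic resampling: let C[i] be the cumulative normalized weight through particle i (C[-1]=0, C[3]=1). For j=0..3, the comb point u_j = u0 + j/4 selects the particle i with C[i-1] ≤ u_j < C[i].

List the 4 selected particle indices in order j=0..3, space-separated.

0 2 2 3

C = [8/21, 8/21, 5/7, 1]
j=0: u_0=41/240 ∈ [0, 8/21) → index 0
j=1: u_1=101/240 ∈ [8/21, 5/7) → index 2
j=2: u_2=161/240 ∈ [8/21, 5/7) → index 2
j=3: u_3=221/240 ∈ [5/7, 1) → index 3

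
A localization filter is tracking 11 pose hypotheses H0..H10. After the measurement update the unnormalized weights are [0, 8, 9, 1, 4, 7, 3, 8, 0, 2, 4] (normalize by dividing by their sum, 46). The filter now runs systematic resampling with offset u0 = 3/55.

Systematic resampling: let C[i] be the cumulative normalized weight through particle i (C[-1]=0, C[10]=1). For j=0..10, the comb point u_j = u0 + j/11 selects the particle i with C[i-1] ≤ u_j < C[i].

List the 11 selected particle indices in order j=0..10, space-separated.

C = [0, 4/23, 17/46, 9/23, 11/23, 29/46, 16/23, 20/23, 20/23, 21/23, 1]
j=0: u_0=3/55 ∈ [0, 4/23) → index 1
j=1: u_1=8/55 ∈ [0, 4/23) → index 1
j=2: u_2=13/55 ∈ [4/23, 17/46) → index 2
j=3: u_3=18/55 ∈ [4/23, 17/46) → index 2
j=4: u_4=23/55 ∈ [9/23, 11/23) → index 4
j=5: u_5=28/55 ∈ [11/23, 29/46) → index 5
j=6: u_6=3/5 ∈ [11/23, 29/46) → index 5
j=7: u_7=38/55 ∈ [29/46, 16/23) → index 6
j=8: u_8=43/55 ∈ [16/23, 20/23) → index 7
j=9: u_9=48/55 ∈ [20/23, 21/23) → index 9
j=10: u_10=53/55 ∈ [21/23, 1) → index 10

1 1 2 2 4 5 5 6 7 9 10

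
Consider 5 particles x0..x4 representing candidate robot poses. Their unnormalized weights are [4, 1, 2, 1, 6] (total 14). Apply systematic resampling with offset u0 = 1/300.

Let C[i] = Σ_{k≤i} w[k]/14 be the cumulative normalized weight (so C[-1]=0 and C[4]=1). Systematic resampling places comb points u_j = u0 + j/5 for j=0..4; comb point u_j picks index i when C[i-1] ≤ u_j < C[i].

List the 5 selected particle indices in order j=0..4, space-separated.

0 0 2 4 4

C = [2/7, 5/14, 1/2, 4/7, 1]
j=0: u_0=1/300 ∈ [0, 2/7) → index 0
j=1: u_1=61/300 ∈ [0, 2/7) → index 0
j=2: u_2=121/300 ∈ [5/14, 1/2) → index 2
j=3: u_3=181/300 ∈ [4/7, 1) → index 4
j=4: u_4=241/300 ∈ [4/7, 1) → index 4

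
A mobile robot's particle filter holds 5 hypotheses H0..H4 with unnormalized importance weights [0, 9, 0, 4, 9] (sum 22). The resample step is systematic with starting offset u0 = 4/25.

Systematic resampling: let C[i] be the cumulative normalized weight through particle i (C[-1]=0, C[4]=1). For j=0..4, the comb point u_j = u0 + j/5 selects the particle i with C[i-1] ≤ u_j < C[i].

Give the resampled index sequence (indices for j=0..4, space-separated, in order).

C = [0, 9/22, 9/22, 13/22, 1]
j=0: u_0=4/25 ∈ [0, 9/22) → index 1
j=1: u_1=9/25 ∈ [0, 9/22) → index 1
j=2: u_2=14/25 ∈ [9/22, 13/22) → index 3
j=3: u_3=19/25 ∈ [13/22, 1) → index 4
j=4: u_4=24/25 ∈ [13/22, 1) → index 4

1 1 3 4 4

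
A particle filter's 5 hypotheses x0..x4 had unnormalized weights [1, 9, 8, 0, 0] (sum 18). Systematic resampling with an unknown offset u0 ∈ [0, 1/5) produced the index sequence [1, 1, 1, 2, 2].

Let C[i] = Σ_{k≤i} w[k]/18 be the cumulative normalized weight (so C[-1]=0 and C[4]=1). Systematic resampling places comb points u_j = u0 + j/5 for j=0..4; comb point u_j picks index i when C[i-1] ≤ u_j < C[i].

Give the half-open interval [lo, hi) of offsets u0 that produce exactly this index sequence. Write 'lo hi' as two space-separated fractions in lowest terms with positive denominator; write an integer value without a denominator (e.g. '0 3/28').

C = [1/18, 5/9, 1, 1, 1]
j=0 picked index 1: u0 ∈ [1/18, 5/9)
j=1 picked index 1: u0 ∈ [-13/90, 16/45)
j=2 picked index 1: u0 ∈ [-31/90, 7/45)
j=3 picked index 2: u0 ∈ [-2/45, 2/5)
j=4 picked index 2: u0 ∈ [-11/45, 1/5)
intersection: [1/18, 7/45)

1/18 7/45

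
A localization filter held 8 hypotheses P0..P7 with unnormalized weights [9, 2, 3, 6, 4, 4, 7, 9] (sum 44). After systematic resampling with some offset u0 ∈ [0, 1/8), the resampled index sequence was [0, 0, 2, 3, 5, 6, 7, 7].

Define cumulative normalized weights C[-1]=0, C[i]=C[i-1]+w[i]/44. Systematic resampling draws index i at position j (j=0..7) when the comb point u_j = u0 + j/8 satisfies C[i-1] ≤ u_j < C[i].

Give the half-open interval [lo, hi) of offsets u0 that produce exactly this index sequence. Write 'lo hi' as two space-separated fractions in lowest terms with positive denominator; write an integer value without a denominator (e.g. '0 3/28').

1/22 3/44

C = [9/44, 1/4, 7/22, 5/11, 6/11, 7/11, 35/44, 1]
j=0 picked index 0: u0 ∈ [0, 9/44)
j=1 picked index 0: u0 ∈ [-1/8, 7/88)
j=2 picked index 2: u0 ∈ [0, 3/44)
j=3 picked index 3: u0 ∈ [-5/88, 7/88)
j=4 picked index 5: u0 ∈ [1/22, 3/22)
j=5 picked index 6: u0 ∈ [1/88, 15/88)
j=6 picked index 7: u0 ∈ [1/22, 1/4)
j=7 picked index 7: u0 ∈ [-7/88, 1/8)
intersection: [1/22, 3/44)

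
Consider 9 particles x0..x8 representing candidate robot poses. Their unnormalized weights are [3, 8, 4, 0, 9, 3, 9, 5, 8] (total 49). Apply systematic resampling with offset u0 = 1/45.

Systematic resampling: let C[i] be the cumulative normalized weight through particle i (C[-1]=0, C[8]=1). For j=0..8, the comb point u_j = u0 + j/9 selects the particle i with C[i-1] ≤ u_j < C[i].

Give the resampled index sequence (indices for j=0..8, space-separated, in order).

0 1 2 4 4 6 6 7 8

C = [3/49, 11/49, 15/49, 15/49, 24/49, 27/49, 36/49, 41/49, 1]
j=0: u_0=1/45 ∈ [0, 3/49) → index 0
j=1: u_1=2/15 ∈ [3/49, 11/49) → index 1
j=2: u_2=11/45 ∈ [11/49, 15/49) → index 2
j=3: u_3=16/45 ∈ [15/49, 24/49) → index 4
j=4: u_4=7/15 ∈ [15/49, 24/49) → index 4
j=5: u_5=26/45 ∈ [27/49, 36/49) → index 6
j=6: u_6=31/45 ∈ [27/49, 36/49) → index 6
j=7: u_7=4/5 ∈ [36/49, 41/49) → index 7
j=8: u_8=41/45 ∈ [41/49, 1) → index 8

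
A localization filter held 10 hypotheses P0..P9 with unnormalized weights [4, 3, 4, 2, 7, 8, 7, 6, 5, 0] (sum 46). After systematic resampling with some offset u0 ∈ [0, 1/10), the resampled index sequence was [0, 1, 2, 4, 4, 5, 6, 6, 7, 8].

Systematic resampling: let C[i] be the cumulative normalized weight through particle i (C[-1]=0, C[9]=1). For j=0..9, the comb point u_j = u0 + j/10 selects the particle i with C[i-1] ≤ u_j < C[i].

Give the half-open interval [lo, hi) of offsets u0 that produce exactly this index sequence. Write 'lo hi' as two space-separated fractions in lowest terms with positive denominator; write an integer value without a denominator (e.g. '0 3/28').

1/115 4/115

C = [2/23, 7/46, 11/46, 13/46, 10/23, 14/23, 35/46, 41/46, 1, 1]
j=0 picked index 0: u0 ∈ [0, 2/23)
j=1 picked index 1: u0 ∈ [-3/230, 6/115)
j=2 picked index 2: u0 ∈ [-11/230, 9/230)
j=3 picked index 4: u0 ∈ [-2/115, 31/230)
j=4 picked index 4: u0 ∈ [-27/230, 4/115)
j=5 picked index 5: u0 ∈ [-3/46, 5/46)
j=6 picked index 6: u0 ∈ [1/115, 37/230)
j=7 picked index 6: u0 ∈ [-21/230, 7/115)
j=8 picked index 7: u0 ∈ [-9/230, 21/230)
j=9 picked index 8: u0 ∈ [-1/115, 1/10)
intersection: [1/115, 4/115)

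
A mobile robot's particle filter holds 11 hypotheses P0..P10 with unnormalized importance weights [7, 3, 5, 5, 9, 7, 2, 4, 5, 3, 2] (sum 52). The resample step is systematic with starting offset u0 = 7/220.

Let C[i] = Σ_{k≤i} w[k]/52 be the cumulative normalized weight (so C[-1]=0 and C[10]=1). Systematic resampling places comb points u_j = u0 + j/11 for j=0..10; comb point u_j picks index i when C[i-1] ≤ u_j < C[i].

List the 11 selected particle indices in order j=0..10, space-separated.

0 0 2 3 4 4 5 5 7 8 9

C = [7/52, 5/26, 15/52, 5/13, 29/52, 9/13, 19/26, 21/26, 47/52, 25/26, 1]
j=0: u_0=7/220 ∈ [0, 7/52) → index 0
j=1: u_1=27/220 ∈ [0, 7/52) → index 0
j=2: u_2=47/220 ∈ [5/26, 15/52) → index 2
j=3: u_3=67/220 ∈ [15/52, 5/13) → index 3
j=4: u_4=87/220 ∈ [5/13, 29/52) → index 4
j=5: u_5=107/220 ∈ [5/13, 29/52) → index 4
j=6: u_6=127/220 ∈ [29/52, 9/13) → index 5
j=7: u_7=147/220 ∈ [29/52, 9/13) → index 5
j=8: u_8=167/220 ∈ [19/26, 21/26) → index 7
j=9: u_9=17/20 ∈ [21/26, 47/52) → index 8
j=10: u_10=207/220 ∈ [47/52, 25/26) → index 9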